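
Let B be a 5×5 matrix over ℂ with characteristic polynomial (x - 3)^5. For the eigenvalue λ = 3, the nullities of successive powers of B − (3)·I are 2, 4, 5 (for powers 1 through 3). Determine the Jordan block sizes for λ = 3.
Block sizes for λ = 3: [3, 2]

From the dimensions of kernels of powers, the number of Jordan blocks of size at least j is d_j − d_{j−1} where d_j = dim ker(N^j) (with d_0 = 0). Computing the differences gives [2, 2, 1].
The number of blocks of size exactly k is (#blocks of size ≥ k) − (#blocks of size ≥ k + 1), so the partition is: 1 block(s) of size 2, 1 block(s) of size 3.
In nonincreasing order the block sizes are [3, 2].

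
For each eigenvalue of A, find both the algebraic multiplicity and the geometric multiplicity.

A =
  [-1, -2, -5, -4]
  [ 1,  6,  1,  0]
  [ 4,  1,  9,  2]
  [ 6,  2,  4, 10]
λ = 6: alg = 4, geom = 2

Step 1 — factor the characteristic polynomial to read off the algebraic multiplicities:
  χ_A(x) = (x - 6)^4

Step 2 — compute geometric multiplicities via the rank-nullity identity g(λ) = n − rank(A − λI):
  rank(A − (6)·I) = 2, so dim ker(A − (6)·I) = n − 2 = 2

Summary:
  λ = 6: algebraic multiplicity = 4, geometric multiplicity = 2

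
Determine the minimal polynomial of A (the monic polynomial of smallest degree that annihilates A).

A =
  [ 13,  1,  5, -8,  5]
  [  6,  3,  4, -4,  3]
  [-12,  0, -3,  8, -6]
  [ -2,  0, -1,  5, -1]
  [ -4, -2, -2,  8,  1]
x^5 - 19*x^4 + 142*x^3 - 522*x^2 + 945*x - 675

The characteristic polynomial is χ_A(x) = (x - 5)^2*(x - 3)^3, so the eigenvalues are known. The minimal polynomial is
  m_A(x) = Π_λ (x − λ)^{k_λ}
where k_λ is the size of the *largest* Jordan block for λ (equivalently, the smallest k with (A − λI)^k v = 0 for every generalised eigenvector v of λ).

  λ = 3: largest Jordan block has size 3, contributing (x − 3)^3
  λ = 5: largest Jordan block has size 2, contributing (x − 5)^2

So m_A(x) = (x - 5)^2*(x - 3)^3 = x^5 - 19*x^4 + 142*x^3 - 522*x^2 + 945*x - 675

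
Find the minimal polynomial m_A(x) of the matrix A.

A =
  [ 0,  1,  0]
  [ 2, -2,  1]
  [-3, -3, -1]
x^3 + 3*x^2 + 3*x + 1

The characteristic polynomial is χ_A(x) = (x + 1)^3, so the eigenvalues are known. The minimal polynomial is
  m_A(x) = Π_λ (x − λ)^{k_λ}
where k_λ is the size of the *largest* Jordan block for λ (equivalently, the smallest k with (A − λI)^k v = 0 for every generalised eigenvector v of λ).

  λ = -1: largest Jordan block has size 3, contributing (x + 1)^3

So m_A(x) = (x + 1)^3 = x^3 + 3*x^2 + 3*x + 1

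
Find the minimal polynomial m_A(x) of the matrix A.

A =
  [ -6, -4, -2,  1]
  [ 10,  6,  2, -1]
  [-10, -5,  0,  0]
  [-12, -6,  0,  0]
x^3

The characteristic polynomial is χ_A(x) = x^4, so the eigenvalues are known. The minimal polynomial is
  m_A(x) = Π_λ (x − λ)^{k_λ}
where k_λ is the size of the *largest* Jordan block for λ (equivalently, the smallest k with (A − λI)^k v = 0 for every generalised eigenvector v of λ).

  λ = 0: largest Jordan block has size 3, contributing (x − 0)^3

So m_A(x) = x^3 = x^3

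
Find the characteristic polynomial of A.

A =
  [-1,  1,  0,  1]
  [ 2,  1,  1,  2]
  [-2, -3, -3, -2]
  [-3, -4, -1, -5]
x^4 + 8*x^3 + 24*x^2 + 32*x + 16

Expanding det(x·I − A) (e.g. by cofactor expansion or by noting that A is similar to its Jordan form J, which has the same characteristic polynomial as A) gives
  χ_A(x) = x^4 + 8*x^3 + 24*x^2 + 32*x + 16
which factors as (x + 2)^4. The eigenvalues (with algebraic multiplicities) are λ = -2 with multiplicity 4.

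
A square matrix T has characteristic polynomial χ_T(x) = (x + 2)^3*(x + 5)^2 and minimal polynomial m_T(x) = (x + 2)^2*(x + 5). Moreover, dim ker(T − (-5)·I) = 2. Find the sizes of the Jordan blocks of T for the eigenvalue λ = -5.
Block sizes for λ = -5: [1, 1]

Step 1 — from the characteristic polynomial, algebraic multiplicity of λ = -5 is 2. From dim ker(T − (-5)·I) = 2, there are exactly 2 Jordan blocks for λ = -5.
Step 2 — from the minimal polynomial, the factor (x + 5) tells us the largest block for λ = -5 has size 1.
Step 3 — with total size 2, 2 blocks, and largest block 1, the block sizes (in nonincreasing order) are [1, 1].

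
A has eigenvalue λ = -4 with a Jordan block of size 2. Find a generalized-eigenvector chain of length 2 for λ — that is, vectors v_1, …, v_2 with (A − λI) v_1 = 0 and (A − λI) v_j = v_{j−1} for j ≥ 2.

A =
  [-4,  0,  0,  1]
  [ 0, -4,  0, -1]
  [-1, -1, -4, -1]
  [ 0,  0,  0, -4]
A Jordan chain for λ = -4 of length 2:
v_1 = (0, 0, -1, 0)ᵀ
v_2 = (1, 0, 0, 0)ᵀ

Let N = A − (-4)·I. We want v_2 with N^2 v_2 = 0 but N^1 v_2 ≠ 0; then v_{j-1} := N · v_j for j = 2, …, 2.

Pick v_2 = (1, 0, 0, 0)ᵀ.
Then v_1 = N · v_2 = (0, 0, -1, 0)ᵀ.

Sanity check: (A − (-4)·I) v_1 = (0, 0, 0, 0)ᵀ = 0. ✓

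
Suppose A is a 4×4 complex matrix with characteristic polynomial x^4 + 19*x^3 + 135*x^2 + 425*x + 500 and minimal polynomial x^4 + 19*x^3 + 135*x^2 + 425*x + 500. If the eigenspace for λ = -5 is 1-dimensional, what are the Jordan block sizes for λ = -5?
Block sizes for λ = -5: [3]

Step 1 — from the characteristic polynomial, algebraic multiplicity of λ = -5 is 3. From dim ker(A − (-5)·I) = 1, there are exactly 1 Jordan blocks for λ = -5.
Step 2 — from the minimal polynomial, the factor (x + 5)^3 tells us the largest block for λ = -5 has size 3.
Step 3 — with total size 3, 1 blocks, and largest block 3, the block sizes (in nonincreasing order) are [3].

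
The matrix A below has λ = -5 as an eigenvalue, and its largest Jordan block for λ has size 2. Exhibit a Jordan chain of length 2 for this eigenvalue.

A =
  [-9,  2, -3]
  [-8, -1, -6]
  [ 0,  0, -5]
A Jordan chain for λ = -5 of length 2:
v_1 = (-4, -8, 0)ᵀ
v_2 = (1, 0, 0)ᵀ

Let N = A − (-5)·I. We want v_2 with N^2 v_2 = 0 but N^1 v_2 ≠ 0; then v_{j-1} := N · v_j for j = 2, …, 2.

Pick v_2 = (1, 0, 0)ᵀ.
Then v_1 = N · v_2 = (-4, -8, 0)ᵀ.

Sanity check: (A − (-5)·I) v_1 = (0, 0, 0)ᵀ = 0. ✓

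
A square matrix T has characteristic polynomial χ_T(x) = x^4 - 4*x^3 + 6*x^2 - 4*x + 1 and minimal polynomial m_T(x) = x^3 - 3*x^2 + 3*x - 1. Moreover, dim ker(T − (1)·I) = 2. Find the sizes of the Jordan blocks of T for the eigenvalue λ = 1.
Block sizes for λ = 1: [3, 1]

Step 1 — from the characteristic polynomial, algebraic multiplicity of λ = 1 is 4. From dim ker(T − (1)·I) = 2, there are exactly 2 Jordan blocks for λ = 1.
Step 2 — from the minimal polynomial, the factor (x − 1)^3 tells us the largest block for λ = 1 has size 3.
Step 3 — with total size 4, 2 blocks, and largest block 3, the block sizes (in nonincreasing order) are [3, 1].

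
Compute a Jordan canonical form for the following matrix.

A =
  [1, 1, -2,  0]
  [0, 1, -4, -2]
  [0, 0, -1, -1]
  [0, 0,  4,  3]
J_2(1) ⊕ J_2(1)

The characteristic polynomial is
  det(x·I − A) = x^4 - 4*x^3 + 6*x^2 - 4*x + 1 = (x - 1)^4

Eigenvalues and multiplicities (the geometric multiplicity of λ is n − rank(A − λI), which equals the number of Jordan blocks for λ):
  λ = 1: algebraic multiplicity = 4, geometric multiplicity = 2

Determining the block sizes for each eigenvalue:
  λ = 1: with am = 4 and gm = 2, the partition is not yet determined (e.g. several partitions of 4 into 2 parts exist). Let N = A − (1)·I. Computing rank(N^1) = 2, rank(N^2) = 0; the number of blocks of size ≥ j is rank(N^{j−1}) − rank(N^j), giving [2, 2]. So we have 2 block(s) of size 2 → block sizes [2, 2]

Assembling the blocks gives a Jordan form
J =
  [1, 1, 0, 0]
  [0, 1, 0, 0]
  [0, 0, 1, 1]
  [0, 0, 0, 1]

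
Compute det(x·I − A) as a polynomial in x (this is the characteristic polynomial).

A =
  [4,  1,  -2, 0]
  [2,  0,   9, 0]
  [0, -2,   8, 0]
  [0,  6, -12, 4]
x^4 - 16*x^3 + 96*x^2 - 256*x + 256

Expanding det(x·I − A) (e.g. by cofactor expansion or by noting that A is similar to its Jordan form J, which has the same characteristic polynomial as A) gives
  χ_A(x) = x^4 - 16*x^3 + 96*x^2 - 256*x + 256
which factors as (x - 4)^4. The eigenvalues (with algebraic multiplicities) are λ = 4 with multiplicity 4.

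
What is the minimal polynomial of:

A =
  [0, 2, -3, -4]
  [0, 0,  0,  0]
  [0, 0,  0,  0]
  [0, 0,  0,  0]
x^2

The characteristic polynomial is χ_A(x) = x^4, so the eigenvalues are known. The minimal polynomial is
  m_A(x) = Π_λ (x − λ)^{k_λ}
where k_λ is the size of the *largest* Jordan block for λ (equivalently, the smallest k with (A − λI)^k v = 0 for every generalised eigenvector v of λ).

  λ = 0: largest Jordan block has size 2, contributing (x − 0)^2

So m_A(x) = x^2 = x^2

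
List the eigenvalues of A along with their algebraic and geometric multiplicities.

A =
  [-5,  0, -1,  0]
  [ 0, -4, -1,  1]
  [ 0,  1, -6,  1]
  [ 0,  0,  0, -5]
λ = -5: alg = 4, geom = 2

Step 1 — factor the characteristic polynomial to read off the algebraic multiplicities:
  χ_A(x) = (x + 5)^4

Step 2 — compute geometric multiplicities via the rank-nullity identity g(λ) = n − rank(A − λI):
  rank(A − (-5)·I) = 2, so dim ker(A − (-5)·I) = n − 2 = 2

Summary:
  λ = -5: algebraic multiplicity = 4, geometric multiplicity = 2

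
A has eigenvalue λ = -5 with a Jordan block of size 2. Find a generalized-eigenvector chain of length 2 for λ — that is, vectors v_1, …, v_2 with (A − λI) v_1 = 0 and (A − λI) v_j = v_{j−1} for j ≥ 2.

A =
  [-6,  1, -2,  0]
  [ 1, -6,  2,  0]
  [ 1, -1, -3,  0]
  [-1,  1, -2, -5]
A Jordan chain for λ = -5 of length 2:
v_1 = (-1, 1, 1, -1)ᵀ
v_2 = (1, 0, 0, 0)ᵀ

Let N = A − (-5)·I. We want v_2 with N^2 v_2 = 0 but N^1 v_2 ≠ 0; then v_{j-1} := N · v_j for j = 2, …, 2.

Pick v_2 = (1, 0, 0, 0)ᵀ.
Then v_1 = N · v_2 = (-1, 1, 1, -1)ᵀ.

Sanity check: (A − (-5)·I) v_1 = (0, 0, 0, 0)ᵀ = 0. ✓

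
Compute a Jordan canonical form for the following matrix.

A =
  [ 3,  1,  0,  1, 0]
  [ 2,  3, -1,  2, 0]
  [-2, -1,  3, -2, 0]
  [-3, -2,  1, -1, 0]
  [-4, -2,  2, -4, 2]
J_2(2) ⊕ J_2(2) ⊕ J_1(2)

The characteristic polynomial is
  det(x·I − A) = x^5 - 10*x^4 + 40*x^3 - 80*x^2 + 80*x - 32 = (x - 2)^5

Eigenvalues and multiplicities (the geometric multiplicity of λ is n − rank(A − λI), which equals the number of Jordan blocks for λ):
  λ = 2: algebraic multiplicity = 5, geometric multiplicity = 3

Determining the block sizes for each eigenvalue:
  λ = 2: with am = 5 and gm = 3, the partition is not yet determined (e.g. several partitions of 5 into 3 parts exist). Let N = A − (2)·I. Computing rank(N^1) = 2, rank(N^2) = 0; the number of blocks of size ≥ j is rank(N^{j−1}) − rank(N^j), giving [3, 2]. So we have 2 block(s) of size 2, 1 block(s) of size 1 → block sizes [2, 2, 1]

Assembling the blocks gives a Jordan form
J =
  [2, 1, 0, 0, 0]
  [0, 2, 0, 0, 0]
  [0, 0, 2, 1, 0]
  [0, 0, 0, 2, 0]
  [0, 0, 0, 0, 2]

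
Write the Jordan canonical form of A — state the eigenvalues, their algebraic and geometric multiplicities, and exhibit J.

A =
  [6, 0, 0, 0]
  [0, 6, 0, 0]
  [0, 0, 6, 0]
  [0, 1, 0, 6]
J_2(6) ⊕ J_1(6) ⊕ J_1(6)

The characteristic polynomial is
  det(x·I − A) = x^4 - 24*x^3 + 216*x^2 - 864*x + 1296 = (x - 6)^4

Eigenvalues and multiplicities (the geometric multiplicity of λ is n − rank(A − λI), which equals the number of Jordan blocks for λ):
  λ = 6: algebraic multiplicity = 4, geometric multiplicity = 3

Determining the block sizes for each eigenvalue:
  λ = 6: 3 blocks summing to 4 forces exactly one block of size 2 and the rest size 1 → block sizes [2, 1, 1]

Assembling the blocks gives a Jordan form
J =
  [6, 1, 0, 0]
  [0, 6, 0, 0]
  [0, 0, 6, 0]
  [0, 0, 0, 6]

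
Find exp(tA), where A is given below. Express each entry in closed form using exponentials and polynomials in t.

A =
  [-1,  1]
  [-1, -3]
e^{tA} =
  [t*exp(-2*t) + exp(-2*t), t*exp(-2*t)]
  [-t*exp(-2*t), -t*exp(-2*t) + exp(-2*t)]

Strategy: write A = P · J · P⁻¹ where J is a Jordan canonical form, so e^{tA} = P · e^{tJ} · P⁻¹, and e^{tJ} can be computed block-by-block.

A has Jordan form
J =
  [-2,  1]
  [ 0, -2]
(up to reordering of blocks).

Per-block formulas:
  For a 2×2 Jordan block J_2(-2): exp(t · J_2(-2)) = e^(-2t)·(I + t·N), where N is the 2×2 nilpotent shift.

After assembling e^{tJ} and conjugating by P, we get:

e^{tA} =
  [t*exp(-2*t) + exp(-2*t), t*exp(-2*t)]
  [-t*exp(-2*t), -t*exp(-2*t) + exp(-2*t)]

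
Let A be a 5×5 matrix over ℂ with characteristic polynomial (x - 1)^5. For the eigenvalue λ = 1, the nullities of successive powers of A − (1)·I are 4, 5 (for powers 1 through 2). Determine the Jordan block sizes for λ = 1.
Block sizes for λ = 1: [2, 1, 1, 1]

From the dimensions of kernels of powers, the number of Jordan blocks of size at least j is d_j − d_{j−1} where d_j = dim ker(N^j) (with d_0 = 0). Computing the differences gives [4, 1].
The number of blocks of size exactly k is (#blocks of size ≥ k) − (#blocks of size ≥ k + 1), so the partition is: 3 block(s) of size 1, 1 block(s) of size 2.
In nonincreasing order the block sizes are [2, 1, 1, 1].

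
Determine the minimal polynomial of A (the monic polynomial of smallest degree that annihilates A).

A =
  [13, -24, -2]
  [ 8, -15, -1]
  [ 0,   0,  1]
x^3 + x^2 - 5*x + 3

The characteristic polynomial is χ_A(x) = (x - 1)^2*(x + 3), so the eigenvalues are known. The minimal polynomial is
  m_A(x) = Π_λ (x − λ)^{k_λ}
where k_λ is the size of the *largest* Jordan block for λ (equivalently, the smallest k with (A − λI)^k v = 0 for every generalised eigenvector v of λ).

  λ = -3: largest Jordan block has size 1, contributing (x + 3)
  λ = 1: largest Jordan block has size 2, contributing (x − 1)^2

So m_A(x) = (x - 1)^2*(x + 3) = x^3 + x^2 - 5*x + 3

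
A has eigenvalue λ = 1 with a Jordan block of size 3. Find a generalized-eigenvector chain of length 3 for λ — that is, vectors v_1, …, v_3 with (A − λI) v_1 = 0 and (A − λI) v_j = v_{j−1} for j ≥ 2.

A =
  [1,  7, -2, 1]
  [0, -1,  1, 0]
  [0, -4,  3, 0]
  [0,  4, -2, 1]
A Jordan chain for λ = 1 of length 3:
v_1 = (-2, 0, 0, 0)ᵀ
v_2 = (7, -2, -4, 4)ᵀ
v_3 = (0, 1, 0, 0)ᵀ

Let N = A − (1)·I. We want v_3 with N^3 v_3 = 0 but N^2 v_3 ≠ 0; then v_{j-1} := N · v_j for j = 3, …, 2.

Pick v_3 = (0, 1, 0, 0)ᵀ.
Then v_2 = N · v_3 = (7, -2, -4, 4)ᵀ.
Then v_1 = N · v_2 = (-2, 0, 0, 0)ᵀ.

Sanity check: (A − (1)·I) v_1 = (0, 0, 0, 0)ᵀ = 0. ✓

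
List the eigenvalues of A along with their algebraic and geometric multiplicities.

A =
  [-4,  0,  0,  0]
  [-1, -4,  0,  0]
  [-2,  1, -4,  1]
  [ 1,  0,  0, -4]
λ = -4: alg = 4, geom = 2

Step 1 — factor the characteristic polynomial to read off the algebraic multiplicities:
  χ_A(x) = (x + 4)^4

Step 2 — compute geometric multiplicities via the rank-nullity identity g(λ) = n − rank(A − λI):
  rank(A − (-4)·I) = 2, so dim ker(A − (-4)·I) = n − 2 = 2

Summary:
  λ = -4: algebraic multiplicity = 4, geometric multiplicity = 2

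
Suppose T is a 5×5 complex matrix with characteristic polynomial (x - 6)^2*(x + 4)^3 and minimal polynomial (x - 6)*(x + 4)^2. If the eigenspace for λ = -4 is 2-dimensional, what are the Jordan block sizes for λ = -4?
Block sizes for λ = -4: [2, 1]

Step 1 — from the characteristic polynomial, algebraic multiplicity of λ = -4 is 3. From dim ker(T − (-4)·I) = 2, there are exactly 2 Jordan blocks for λ = -4.
Step 2 — from the minimal polynomial, the factor (x + 4)^2 tells us the largest block for λ = -4 has size 2.
Step 3 — with total size 3, 2 blocks, and largest block 2, the block sizes (in nonincreasing order) are [2, 1].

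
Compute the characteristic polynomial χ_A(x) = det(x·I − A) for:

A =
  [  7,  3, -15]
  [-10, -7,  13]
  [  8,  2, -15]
x^3 + 15*x^2 + 75*x + 125

Expanding det(x·I − A) (e.g. by cofactor expansion or by noting that A is similar to its Jordan form J, which has the same characteristic polynomial as A) gives
  χ_A(x) = x^3 + 15*x^2 + 75*x + 125
which factors as (x + 5)^3. The eigenvalues (with algebraic multiplicities) are λ = -5 with multiplicity 3.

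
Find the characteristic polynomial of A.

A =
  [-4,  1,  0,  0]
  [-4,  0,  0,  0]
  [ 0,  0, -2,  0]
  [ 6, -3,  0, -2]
x^4 + 8*x^3 + 24*x^2 + 32*x + 16

Expanding det(x·I − A) (e.g. by cofactor expansion or by noting that A is similar to its Jordan form J, which has the same characteristic polynomial as A) gives
  χ_A(x) = x^4 + 8*x^3 + 24*x^2 + 32*x + 16
which factors as (x + 2)^4. The eigenvalues (with algebraic multiplicities) are λ = -2 with multiplicity 4.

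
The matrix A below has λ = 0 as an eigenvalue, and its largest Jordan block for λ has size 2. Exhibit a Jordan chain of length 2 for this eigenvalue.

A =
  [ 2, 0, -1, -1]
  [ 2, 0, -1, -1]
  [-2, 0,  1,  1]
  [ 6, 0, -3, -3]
A Jordan chain for λ = 0 of length 2:
v_1 = (2, 2, -2, 6)ᵀ
v_2 = (1, 0, 0, 0)ᵀ

Let N = A − (0)·I. We want v_2 with N^2 v_2 = 0 but N^1 v_2 ≠ 0; then v_{j-1} := N · v_j for j = 2, …, 2.

Pick v_2 = (1, 0, 0, 0)ᵀ.
Then v_1 = N · v_2 = (2, 2, -2, 6)ᵀ.

Sanity check: (A − (0)·I) v_1 = (0, 0, 0, 0)ᵀ = 0. ✓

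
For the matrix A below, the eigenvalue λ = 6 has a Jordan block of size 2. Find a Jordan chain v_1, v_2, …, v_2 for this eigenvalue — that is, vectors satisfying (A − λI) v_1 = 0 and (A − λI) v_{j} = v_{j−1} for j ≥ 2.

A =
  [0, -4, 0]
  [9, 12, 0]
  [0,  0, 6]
A Jordan chain for λ = 6 of length 2:
v_1 = (-6, 9, 0)ᵀ
v_2 = (1, 0, 0)ᵀ

Let N = A − (6)·I. We want v_2 with N^2 v_2 = 0 but N^1 v_2 ≠ 0; then v_{j-1} := N · v_j for j = 2, …, 2.

Pick v_2 = (1, 0, 0)ᵀ.
Then v_1 = N · v_2 = (-6, 9, 0)ᵀ.

Sanity check: (A − (6)·I) v_1 = (0, 0, 0)ᵀ = 0. ✓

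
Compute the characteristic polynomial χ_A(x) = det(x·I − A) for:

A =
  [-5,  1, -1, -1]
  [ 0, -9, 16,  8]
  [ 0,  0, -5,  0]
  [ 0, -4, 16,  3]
x^4 + 16*x^3 + 90*x^2 + 200*x + 125

Expanding det(x·I − A) (e.g. by cofactor expansion or by noting that A is similar to its Jordan form J, which has the same characteristic polynomial as A) gives
  χ_A(x) = x^4 + 16*x^3 + 90*x^2 + 200*x + 125
which factors as (x + 1)*(x + 5)^3. The eigenvalues (with algebraic multiplicities) are λ = -5 with multiplicity 3, λ = -1 with multiplicity 1.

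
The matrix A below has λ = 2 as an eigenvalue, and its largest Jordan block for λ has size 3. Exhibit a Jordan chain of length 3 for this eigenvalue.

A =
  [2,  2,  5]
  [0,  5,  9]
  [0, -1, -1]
A Jordan chain for λ = 2 of length 3:
v_1 = (1, 0, 0)ᵀ
v_2 = (2, 3, -1)ᵀ
v_3 = (0, 1, 0)ᵀ

Let N = A − (2)·I. We want v_3 with N^3 v_3 = 0 but N^2 v_3 ≠ 0; then v_{j-1} := N · v_j for j = 3, …, 2.

Pick v_3 = (0, 1, 0)ᵀ.
Then v_2 = N · v_3 = (2, 3, -1)ᵀ.
Then v_1 = N · v_2 = (1, 0, 0)ᵀ.

Sanity check: (A − (2)·I) v_1 = (0, 0, 0)ᵀ = 0. ✓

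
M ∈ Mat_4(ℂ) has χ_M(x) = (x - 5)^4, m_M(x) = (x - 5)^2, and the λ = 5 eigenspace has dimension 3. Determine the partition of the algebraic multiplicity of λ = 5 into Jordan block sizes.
Block sizes for λ = 5: [2, 1, 1]

Step 1 — from the characteristic polynomial, algebraic multiplicity of λ = 5 is 4. From dim ker(M − (5)·I) = 3, there are exactly 3 Jordan blocks for λ = 5.
Step 2 — from the minimal polynomial, the factor (x − 5)^2 tells us the largest block for λ = 5 has size 2.
Step 3 — with total size 4, 3 blocks, and largest block 2, the block sizes (in nonincreasing order) are [2, 1, 1].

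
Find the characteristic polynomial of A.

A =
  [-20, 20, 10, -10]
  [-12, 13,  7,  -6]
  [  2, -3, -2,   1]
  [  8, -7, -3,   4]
x^4 + 5*x^3

Expanding det(x·I − A) (e.g. by cofactor expansion or by noting that A is similar to its Jordan form J, which has the same characteristic polynomial as A) gives
  χ_A(x) = x^4 + 5*x^3
which factors as x^3*(x + 5). The eigenvalues (with algebraic multiplicities) are λ = -5 with multiplicity 1, λ = 0 with multiplicity 3.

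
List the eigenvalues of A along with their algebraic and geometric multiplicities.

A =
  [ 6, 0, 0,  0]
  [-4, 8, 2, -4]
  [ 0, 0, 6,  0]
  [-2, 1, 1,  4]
λ = 6: alg = 4, geom = 3

Step 1 — factor the characteristic polynomial to read off the algebraic multiplicities:
  χ_A(x) = (x - 6)^4

Step 2 — compute geometric multiplicities via the rank-nullity identity g(λ) = n − rank(A − λI):
  rank(A − (6)·I) = 1, so dim ker(A − (6)·I) = n − 1 = 3

Summary:
  λ = 6: algebraic multiplicity = 4, geometric multiplicity = 3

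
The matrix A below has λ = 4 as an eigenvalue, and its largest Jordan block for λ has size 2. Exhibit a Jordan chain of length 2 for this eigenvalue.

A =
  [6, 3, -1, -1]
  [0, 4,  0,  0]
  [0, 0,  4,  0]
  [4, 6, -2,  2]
A Jordan chain for λ = 4 of length 2:
v_1 = (2, 0, 0, 4)ᵀ
v_2 = (1, 0, 0, 0)ᵀ

Let N = A − (4)·I. We want v_2 with N^2 v_2 = 0 but N^1 v_2 ≠ 0; then v_{j-1} := N · v_j for j = 2, …, 2.

Pick v_2 = (1, 0, 0, 0)ᵀ.
Then v_1 = N · v_2 = (2, 0, 0, 4)ᵀ.

Sanity check: (A − (4)·I) v_1 = (0, 0, 0, 0)ᵀ = 0. ✓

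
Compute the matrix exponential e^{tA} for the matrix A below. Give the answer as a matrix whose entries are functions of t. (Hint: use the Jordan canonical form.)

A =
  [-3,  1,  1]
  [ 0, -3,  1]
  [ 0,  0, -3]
e^{tA} =
  [exp(-3*t), t*exp(-3*t), t^2*exp(-3*t)/2 + t*exp(-3*t)]
  [0, exp(-3*t), t*exp(-3*t)]
  [0, 0, exp(-3*t)]

Strategy: write A = P · J · P⁻¹ where J is a Jordan canonical form, so e^{tA} = P · e^{tJ} · P⁻¹, and e^{tJ} can be computed block-by-block.

A has Jordan form
J =
  [-3,  1,  0]
  [ 0, -3,  1]
  [ 0,  0, -3]
(up to reordering of blocks).

Per-block formulas:
  For a 3×3 Jordan block J_3(-3): exp(t · J_3(-3)) = e^(-3t)·(I + t·N + (t^2/2)·N^2), where N is the 3×3 nilpotent shift.

After assembling e^{tJ} and conjugating by P, we get:

e^{tA} =
  [exp(-3*t), t*exp(-3*t), t^2*exp(-3*t)/2 + t*exp(-3*t)]
  [0, exp(-3*t), t*exp(-3*t)]
  [0, 0, exp(-3*t)]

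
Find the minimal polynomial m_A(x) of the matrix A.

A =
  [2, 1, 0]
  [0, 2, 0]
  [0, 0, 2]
x^2 - 4*x + 4

The characteristic polynomial is χ_A(x) = (x - 2)^3, so the eigenvalues are known. The minimal polynomial is
  m_A(x) = Π_λ (x − λ)^{k_λ}
where k_λ is the size of the *largest* Jordan block for λ (equivalently, the smallest k with (A − λI)^k v = 0 for every generalised eigenvector v of λ).

  λ = 2: largest Jordan block has size 2, contributing (x − 2)^2

So m_A(x) = (x - 2)^2 = x^2 - 4*x + 4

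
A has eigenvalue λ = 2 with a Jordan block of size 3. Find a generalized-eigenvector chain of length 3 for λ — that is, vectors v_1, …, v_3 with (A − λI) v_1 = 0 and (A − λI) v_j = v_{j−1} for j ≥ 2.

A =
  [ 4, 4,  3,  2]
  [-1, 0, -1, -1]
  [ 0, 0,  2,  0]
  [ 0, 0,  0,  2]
A Jordan chain for λ = 2 of length 3:
v_1 = (2, -1, 0, 0)ᵀ
v_2 = (3, -1, 0, 0)ᵀ
v_3 = (0, 0, 1, 0)ᵀ

Let N = A − (2)·I. We want v_3 with N^3 v_3 = 0 but N^2 v_3 ≠ 0; then v_{j-1} := N · v_j for j = 3, …, 2.

Pick v_3 = (0, 0, 1, 0)ᵀ.
Then v_2 = N · v_3 = (3, -1, 0, 0)ᵀ.
Then v_1 = N · v_2 = (2, -1, 0, 0)ᵀ.

Sanity check: (A − (2)·I) v_1 = (0, 0, 0, 0)ᵀ = 0. ✓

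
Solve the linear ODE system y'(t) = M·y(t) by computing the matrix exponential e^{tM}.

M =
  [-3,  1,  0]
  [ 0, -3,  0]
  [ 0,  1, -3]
e^{tM} =
  [exp(-3*t), t*exp(-3*t), 0]
  [0, exp(-3*t), 0]
  [0, t*exp(-3*t), exp(-3*t)]

Strategy: write M = P · J · P⁻¹ where J is a Jordan canonical form, so e^{tM} = P · e^{tJ} · P⁻¹, and e^{tJ} can be computed block-by-block.

M has Jordan form
J =
  [-3,  1,  0]
  [ 0, -3,  0]
  [ 0,  0, -3]
(up to reordering of blocks).

Per-block formulas:
  For a 1×1 block at λ = -3: exp(t · [-3]) = [e^(-3t)].
  For a 2×2 Jordan block J_2(-3): exp(t · J_2(-3)) = e^(-3t)·(I + t·N), where N is the 2×2 nilpotent shift.

After assembling e^{tJ} and conjugating by P, we get:

e^{tM} =
  [exp(-3*t), t*exp(-3*t), 0]
  [0, exp(-3*t), 0]
  [0, t*exp(-3*t), exp(-3*t)]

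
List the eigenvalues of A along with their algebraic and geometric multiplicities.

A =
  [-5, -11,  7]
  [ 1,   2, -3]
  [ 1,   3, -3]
λ = -2: alg = 3, geom = 1

Step 1 — factor the characteristic polynomial to read off the algebraic multiplicities:
  χ_A(x) = (x + 2)^3

Step 2 — compute geometric multiplicities via the rank-nullity identity g(λ) = n − rank(A − λI):
  rank(A − (-2)·I) = 2, so dim ker(A − (-2)·I) = n − 2 = 1

Summary:
  λ = -2: algebraic multiplicity = 3, geometric multiplicity = 1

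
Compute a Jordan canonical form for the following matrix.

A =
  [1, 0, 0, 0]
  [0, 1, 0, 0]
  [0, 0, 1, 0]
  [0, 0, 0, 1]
J_1(1) ⊕ J_1(1) ⊕ J_1(1) ⊕ J_1(1)

The characteristic polynomial is
  det(x·I − A) = x^4 - 4*x^3 + 6*x^2 - 4*x + 1 = (x - 1)^4

Eigenvalues and multiplicities (the geometric multiplicity of λ is n − rank(A − λI), which equals the number of Jordan blocks for λ):
  λ = 1: algebraic multiplicity = 4, geometric multiplicity = 4

Determining the block sizes for each eigenvalue:
  λ = 1: gm = am = 4, so every block has size 1 → block sizes [1, 1, 1, 1]

Assembling the blocks gives a Jordan form
J =
  [1, 0, 0, 0]
  [0, 1, 0, 0]
  [0, 0, 1, 0]
  [0, 0, 0, 1]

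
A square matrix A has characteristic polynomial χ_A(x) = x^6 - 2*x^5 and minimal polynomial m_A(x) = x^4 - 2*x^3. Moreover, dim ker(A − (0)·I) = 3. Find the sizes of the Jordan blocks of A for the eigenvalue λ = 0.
Block sizes for λ = 0: [3, 1, 1]

Step 1 — from the characteristic polynomial, algebraic multiplicity of λ = 0 is 5. From dim ker(A − (0)·I) = 3, there are exactly 3 Jordan blocks for λ = 0.
Step 2 — from the minimal polynomial, the factor (x − 0)^3 tells us the largest block for λ = 0 has size 3.
Step 3 — with total size 5, 3 blocks, and largest block 3, the block sizes (in nonincreasing order) are [3, 1, 1].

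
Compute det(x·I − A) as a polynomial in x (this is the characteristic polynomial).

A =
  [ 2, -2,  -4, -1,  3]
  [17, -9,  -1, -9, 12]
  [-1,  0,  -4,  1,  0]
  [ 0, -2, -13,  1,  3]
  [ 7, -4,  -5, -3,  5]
x^5 + 5*x^4 + 10*x^3 + 10*x^2 + 5*x + 1

Expanding det(x·I − A) (e.g. by cofactor expansion or by noting that A is similar to its Jordan form J, which has the same characteristic polynomial as A) gives
  χ_A(x) = x^5 + 5*x^4 + 10*x^3 + 10*x^2 + 5*x + 1
which factors as (x + 1)^5. The eigenvalues (with algebraic multiplicities) are λ = -1 with multiplicity 5.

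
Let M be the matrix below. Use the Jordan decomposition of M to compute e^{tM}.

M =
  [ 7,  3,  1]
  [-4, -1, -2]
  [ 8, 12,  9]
e^{tM} =
  [2*t*exp(5*t) + exp(5*t), 3*t*exp(5*t), t*exp(5*t)]
  [-4*t*exp(5*t), -6*t*exp(5*t) + exp(5*t), -2*t*exp(5*t)]
  [8*t*exp(5*t), 12*t*exp(5*t), 4*t*exp(5*t) + exp(5*t)]

Strategy: write M = P · J · P⁻¹ where J is a Jordan canonical form, so e^{tM} = P · e^{tJ} · P⁻¹, and e^{tJ} can be computed block-by-block.

M has Jordan form
J =
  [5, 1, 0]
  [0, 5, 0]
  [0, 0, 5]
(up to reordering of blocks).

Per-block formulas:
  For a 2×2 Jordan block J_2(5): exp(t · J_2(5)) = e^(5t)·(I + t·N), where N is the 2×2 nilpotent shift.
  For a 1×1 block at λ = 5: exp(t · [5]) = [e^(5t)].

After assembling e^{tJ} and conjugating by P, we get:

e^{tM} =
  [2*t*exp(5*t) + exp(5*t), 3*t*exp(5*t), t*exp(5*t)]
  [-4*t*exp(5*t), -6*t*exp(5*t) + exp(5*t), -2*t*exp(5*t)]
  [8*t*exp(5*t), 12*t*exp(5*t), 4*t*exp(5*t) + exp(5*t)]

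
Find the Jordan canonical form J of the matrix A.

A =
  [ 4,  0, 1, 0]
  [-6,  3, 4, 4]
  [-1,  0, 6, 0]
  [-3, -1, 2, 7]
J_3(5) ⊕ J_1(5)

The characteristic polynomial is
  det(x·I − A) = x^4 - 20*x^3 + 150*x^2 - 500*x + 625 = (x - 5)^4

Eigenvalues and multiplicities (the geometric multiplicity of λ is n − rank(A − λI), which equals the number of Jordan blocks for λ):
  λ = 5: algebraic multiplicity = 4, geometric multiplicity = 2

Determining the block sizes for each eigenvalue:
  λ = 5: with am = 4 and gm = 2, the partition is not yet determined (e.g. several partitions of 4 into 2 parts exist). Let N = A − (5)·I. Computing rank(N^1) = 2, rank(N^2) = 1, rank(N^3) = 0; the number of blocks of size ≥ j is rank(N^{j−1}) − rank(N^j), giving [2, 1, 1]. So we have 1 block(s) of size 3, 1 block(s) of size 1 → block sizes [3, 1]

Assembling the blocks gives a Jordan form
J =
  [5, 1, 0, 0]
  [0, 5, 1, 0]
  [0, 0, 5, 0]
  [0, 0, 0, 5]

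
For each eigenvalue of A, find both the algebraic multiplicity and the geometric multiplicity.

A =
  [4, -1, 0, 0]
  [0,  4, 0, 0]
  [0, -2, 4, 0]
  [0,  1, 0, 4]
λ = 4: alg = 4, geom = 3

Step 1 — factor the characteristic polynomial to read off the algebraic multiplicities:
  χ_A(x) = (x - 4)^4

Step 2 — compute geometric multiplicities via the rank-nullity identity g(λ) = n − rank(A − λI):
  rank(A − (4)·I) = 1, so dim ker(A − (4)·I) = n − 1 = 3

Summary:
  λ = 4: algebraic multiplicity = 4, geometric multiplicity = 3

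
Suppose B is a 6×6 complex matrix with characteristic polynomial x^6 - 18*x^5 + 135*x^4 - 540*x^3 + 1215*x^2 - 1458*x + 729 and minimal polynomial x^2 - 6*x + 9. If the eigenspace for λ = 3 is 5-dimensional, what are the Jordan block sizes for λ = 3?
Block sizes for λ = 3: [2, 1, 1, 1, 1]

Step 1 — from the characteristic polynomial, algebraic multiplicity of λ = 3 is 6. From dim ker(B − (3)·I) = 5, there are exactly 5 Jordan blocks for λ = 3.
Step 2 — from the minimal polynomial, the factor (x − 3)^2 tells us the largest block for λ = 3 has size 2.
Step 3 — with total size 6, 5 blocks, and largest block 2, the block sizes (in nonincreasing order) are [2, 1, 1, 1, 1].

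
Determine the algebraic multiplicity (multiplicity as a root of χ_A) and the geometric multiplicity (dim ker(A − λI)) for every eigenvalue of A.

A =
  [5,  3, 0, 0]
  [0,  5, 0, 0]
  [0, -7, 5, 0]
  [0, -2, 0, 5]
λ = 5: alg = 4, geom = 3

Step 1 — factor the characteristic polynomial to read off the algebraic multiplicities:
  χ_A(x) = (x - 5)^4

Step 2 — compute geometric multiplicities via the rank-nullity identity g(λ) = n − rank(A − λI):
  rank(A − (5)·I) = 1, so dim ker(A − (5)·I) = n − 1 = 3

Summary:
  λ = 5: algebraic multiplicity = 4, geometric multiplicity = 3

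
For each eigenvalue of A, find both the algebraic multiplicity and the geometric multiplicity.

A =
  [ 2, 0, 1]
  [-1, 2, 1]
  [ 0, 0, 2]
λ = 2: alg = 3, geom = 1

Step 1 — factor the characteristic polynomial to read off the algebraic multiplicities:
  χ_A(x) = (x - 2)^3

Step 2 — compute geometric multiplicities via the rank-nullity identity g(λ) = n − rank(A − λI):
  rank(A − (2)·I) = 2, so dim ker(A − (2)·I) = n − 2 = 1

Summary:
  λ = 2: algebraic multiplicity = 3, geometric multiplicity = 1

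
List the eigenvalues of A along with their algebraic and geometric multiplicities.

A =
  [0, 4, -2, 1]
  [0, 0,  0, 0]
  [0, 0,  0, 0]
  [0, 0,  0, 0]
λ = 0: alg = 4, geom = 3

Step 1 — factor the characteristic polynomial to read off the algebraic multiplicities:
  χ_A(x) = x^4

Step 2 — compute geometric multiplicities via the rank-nullity identity g(λ) = n − rank(A − λI):
  rank(A − (0)·I) = 1, so dim ker(A − (0)·I) = n − 1 = 3

Summary:
  λ = 0: algebraic multiplicity = 4, geometric multiplicity = 3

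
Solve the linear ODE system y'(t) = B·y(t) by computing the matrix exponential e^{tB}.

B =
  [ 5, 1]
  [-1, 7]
e^{tB} =
  [-t*exp(6*t) + exp(6*t), t*exp(6*t)]
  [-t*exp(6*t), t*exp(6*t) + exp(6*t)]

Strategy: write B = P · J · P⁻¹ where J is a Jordan canonical form, so e^{tB} = P · e^{tJ} · P⁻¹, and e^{tJ} can be computed block-by-block.

B has Jordan form
J =
  [6, 1]
  [0, 6]
(up to reordering of blocks).

Per-block formulas:
  For a 2×2 Jordan block J_2(6): exp(t · J_2(6)) = e^(6t)·(I + t·N), where N is the 2×2 nilpotent shift.

After assembling e^{tJ} and conjugating by P, we get:

e^{tB} =
  [-t*exp(6*t) + exp(6*t), t*exp(6*t)]
  [-t*exp(6*t), t*exp(6*t) + exp(6*t)]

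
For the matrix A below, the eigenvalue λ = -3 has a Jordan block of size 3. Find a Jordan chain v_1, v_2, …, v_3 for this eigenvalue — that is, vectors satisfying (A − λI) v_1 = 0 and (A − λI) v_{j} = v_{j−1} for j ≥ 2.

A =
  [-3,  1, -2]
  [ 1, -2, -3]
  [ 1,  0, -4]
A Jordan chain for λ = -3 of length 3:
v_1 = (-1, -2, -1)ᵀ
v_2 = (0, 1, 1)ᵀ
v_3 = (1, 0, 0)ᵀ

Let N = A − (-3)·I. We want v_3 with N^3 v_3 = 0 but N^2 v_3 ≠ 0; then v_{j-1} := N · v_j for j = 3, …, 2.

Pick v_3 = (1, 0, 0)ᵀ.
Then v_2 = N · v_3 = (0, 1, 1)ᵀ.
Then v_1 = N · v_2 = (-1, -2, -1)ᵀ.

Sanity check: (A − (-3)·I) v_1 = (0, 0, 0)ᵀ = 0. ✓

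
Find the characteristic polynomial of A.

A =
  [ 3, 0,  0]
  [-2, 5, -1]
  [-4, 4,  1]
x^3 - 9*x^2 + 27*x - 27

Expanding det(x·I − A) (e.g. by cofactor expansion or by noting that A is similar to its Jordan form J, which has the same characteristic polynomial as A) gives
  χ_A(x) = x^3 - 9*x^2 + 27*x - 27
which factors as (x - 3)^3. The eigenvalues (with algebraic multiplicities) are λ = 3 with multiplicity 3.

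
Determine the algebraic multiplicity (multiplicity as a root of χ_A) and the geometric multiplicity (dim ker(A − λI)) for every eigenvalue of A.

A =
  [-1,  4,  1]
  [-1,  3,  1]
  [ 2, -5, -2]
λ = 0: alg = 3, geom = 1

Step 1 — factor the characteristic polynomial to read off the algebraic multiplicities:
  χ_A(x) = x^3

Step 2 — compute geometric multiplicities via the rank-nullity identity g(λ) = n − rank(A − λI):
  rank(A − (0)·I) = 2, so dim ker(A − (0)·I) = n − 2 = 1

Summary:
  λ = 0: algebraic multiplicity = 3, geometric multiplicity = 1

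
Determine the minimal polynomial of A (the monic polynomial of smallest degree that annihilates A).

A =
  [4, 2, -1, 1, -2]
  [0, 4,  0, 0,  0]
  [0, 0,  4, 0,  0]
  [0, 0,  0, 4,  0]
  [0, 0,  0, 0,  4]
x^2 - 8*x + 16

The characteristic polynomial is χ_A(x) = (x - 4)^5, so the eigenvalues are known. The minimal polynomial is
  m_A(x) = Π_λ (x − λ)^{k_λ}
where k_λ is the size of the *largest* Jordan block for λ (equivalently, the smallest k with (A − λI)^k v = 0 for every generalised eigenvector v of λ).

  λ = 4: largest Jordan block has size 2, contributing (x − 4)^2

So m_A(x) = (x - 4)^2 = x^2 - 8*x + 16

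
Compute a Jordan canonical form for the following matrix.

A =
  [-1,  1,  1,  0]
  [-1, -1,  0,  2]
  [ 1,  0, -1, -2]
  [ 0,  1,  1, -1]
J_3(-1) ⊕ J_1(-1)

The characteristic polynomial is
  det(x·I − A) = x^4 + 4*x^3 + 6*x^2 + 4*x + 1 = (x + 1)^4

Eigenvalues and multiplicities (the geometric multiplicity of λ is n − rank(A − λI), which equals the number of Jordan blocks for λ):
  λ = -1: algebraic multiplicity = 4, geometric multiplicity = 2

Determining the block sizes for each eigenvalue:
  λ = -1: with am = 4 and gm = 2, the partition is not yet determined (e.g. several partitions of 4 into 2 parts exist). Let N = A − (-1)·I. Computing rank(N^1) = 2, rank(N^2) = 1, rank(N^3) = 0; the number of blocks of size ≥ j is rank(N^{j−1}) − rank(N^j), giving [2, 1, 1]. So we have 1 block(s) of size 3, 1 block(s) of size 1 → block sizes [3, 1]

Assembling the blocks gives a Jordan form
J =
  [-1,  1,  0,  0]
  [ 0, -1,  1,  0]
  [ 0,  0, -1,  0]
  [ 0,  0,  0, -1]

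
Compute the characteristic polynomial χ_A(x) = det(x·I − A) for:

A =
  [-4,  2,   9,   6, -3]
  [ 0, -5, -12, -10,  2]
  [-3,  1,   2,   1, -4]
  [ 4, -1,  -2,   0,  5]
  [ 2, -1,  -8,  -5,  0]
x^5 + 7*x^4 + 10*x^3 - 18*x^2 - 27*x + 27

Expanding det(x·I − A) (e.g. by cofactor expansion or by noting that A is similar to its Jordan form J, which has the same characteristic polynomial as A) gives
  χ_A(x) = x^5 + 7*x^4 + 10*x^3 - 18*x^2 - 27*x + 27
which factors as (x - 1)^2*(x + 3)^3. The eigenvalues (with algebraic multiplicities) are λ = -3 with multiplicity 3, λ = 1 with multiplicity 2.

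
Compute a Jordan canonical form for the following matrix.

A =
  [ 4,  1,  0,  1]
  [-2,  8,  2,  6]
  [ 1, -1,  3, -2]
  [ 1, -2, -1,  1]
J_3(4) ⊕ J_1(4)

The characteristic polynomial is
  det(x·I − A) = x^4 - 16*x^3 + 96*x^2 - 256*x + 256 = (x - 4)^4

Eigenvalues and multiplicities (the geometric multiplicity of λ is n − rank(A − λI), which equals the number of Jordan blocks for λ):
  λ = 4: algebraic multiplicity = 4, geometric multiplicity = 2

Determining the block sizes for each eigenvalue:
  λ = 4: with am = 4 and gm = 2, the partition is not yet determined (e.g. several partitions of 4 into 2 parts exist). Let N = A − (4)·I. Computing rank(N^1) = 2, rank(N^2) = 1, rank(N^3) = 0; the number of blocks of size ≥ j is rank(N^{j−1}) − rank(N^j), giving [2, 1, 1]. So we have 1 block(s) of size 3, 1 block(s) of size 1 → block sizes [3, 1]

Assembling the blocks gives a Jordan form
J =
  [4, 1, 0, 0]
  [0, 4, 1, 0]
  [0, 0, 4, 0]
  [0, 0, 0, 4]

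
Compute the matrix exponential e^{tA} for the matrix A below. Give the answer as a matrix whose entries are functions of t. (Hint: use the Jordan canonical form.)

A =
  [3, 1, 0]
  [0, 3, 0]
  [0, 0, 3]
e^{tA} =
  [exp(3*t), t*exp(3*t), 0]
  [0, exp(3*t), 0]
  [0, 0, exp(3*t)]

Strategy: write A = P · J · P⁻¹ where J is a Jordan canonical form, so e^{tA} = P · e^{tJ} · P⁻¹, and e^{tJ} can be computed block-by-block.

A has Jordan form
J =
  [3, 1, 0]
  [0, 3, 0]
  [0, 0, 3]
(up to reordering of blocks).

Per-block formulas:
  For a 2×2 Jordan block J_2(3): exp(t · J_2(3)) = e^(3t)·(I + t·N), where N is the 2×2 nilpotent shift.
  For a 1×1 block at λ = 3: exp(t · [3]) = [e^(3t)].

After assembling e^{tJ} and conjugating by P, we get:

e^{tA} =
  [exp(3*t), t*exp(3*t), 0]
  [0, exp(3*t), 0]
  [0, 0, exp(3*t)]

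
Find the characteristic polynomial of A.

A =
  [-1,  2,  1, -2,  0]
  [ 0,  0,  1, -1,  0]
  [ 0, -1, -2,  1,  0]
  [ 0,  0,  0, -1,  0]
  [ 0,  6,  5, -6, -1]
x^5 + 5*x^4 + 10*x^3 + 10*x^2 + 5*x + 1

Expanding det(x·I − A) (e.g. by cofactor expansion or by noting that A is similar to its Jordan form J, which has the same characteristic polynomial as A) gives
  χ_A(x) = x^5 + 5*x^4 + 10*x^3 + 10*x^2 + 5*x + 1
which factors as (x + 1)^5. The eigenvalues (with algebraic multiplicities) are λ = -1 with multiplicity 5.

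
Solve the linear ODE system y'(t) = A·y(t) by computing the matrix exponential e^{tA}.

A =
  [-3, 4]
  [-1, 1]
e^{tA} =
  [-2*t*exp(-t) + exp(-t), 4*t*exp(-t)]
  [-t*exp(-t), 2*t*exp(-t) + exp(-t)]

Strategy: write A = P · J · P⁻¹ where J is a Jordan canonical form, so e^{tA} = P · e^{tJ} · P⁻¹, and e^{tJ} can be computed block-by-block.

A has Jordan form
J =
  [-1,  1]
  [ 0, -1]
(up to reordering of blocks).

Per-block formulas:
  For a 2×2 Jordan block J_2(-1): exp(t · J_2(-1)) = e^(-1t)·(I + t·N), where N is the 2×2 nilpotent shift.

After assembling e^{tJ} and conjugating by P, we get:

e^{tA} =
  [-2*t*exp(-t) + exp(-t), 4*t*exp(-t)]
  [-t*exp(-t), 2*t*exp(-t) + exp(-t)]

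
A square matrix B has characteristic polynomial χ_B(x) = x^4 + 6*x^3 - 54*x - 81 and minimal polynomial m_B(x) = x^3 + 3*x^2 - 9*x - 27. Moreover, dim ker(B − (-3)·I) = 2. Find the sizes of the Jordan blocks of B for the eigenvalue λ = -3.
Block sizes for λ = -3: [2, 1]

Step 1 — from the characteristic polynomial, algebraic multiplicity of λ = -3 is 3. From dim ker(B − (-3)·I) = 2, there are exactly 2 Jordan blocks for λ = -3.
Step 2 — from the minimal polynomial, the factor (x + 3)^2 tells us the largest block for λ = -3 has size 2.
Step 3 — with total size 3, 2 blocks, and largest block 2, the block sizes (in nonincreasing order) are [2, 1].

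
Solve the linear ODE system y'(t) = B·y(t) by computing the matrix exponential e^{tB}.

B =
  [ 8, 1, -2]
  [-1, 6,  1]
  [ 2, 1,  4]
e^{tB} =
  [-t^2*exp(6*t)/2 + 2*t*exp(6*t) + exp(6*t), t*exp(6*t), t^2*exp(6*t)/2 - 2*t*exp(6*t)]
  [-t*exp(6*t), exp(6*t), t*exp(6*t)]
  [-t^2*exp(6*t)/2 + 2*t*exp(6*t), t*exp(6*t), t^2*exp(6*t)/2 - 2*t*exp(6*t) + exp(6*t)]

Strategy: write B = P · J · P⁻¹ where J is a Jordan canonical form, so e^{tB} = P · e^{tJ} · P⁻¹, and e^{tJ} can be computed block-by-block.

B has Jordan form
J =
  [6, 1, 0]
  [0, 6, 1]
  [0, 0, 6]
(up to reordering of blocks).

Per-block formulas:
  For a 3×3 Jordan block J_3(6): exp(t · J_3(6)) = e^(6t)·(I + t·N + (t^2/2)·N^2), where N is the 3×3 nilpotent shift.

After assembling e^{tJ} and conjugating by P, we get:

e^{tB} =
  [-t^2*exp(6*t)/2 + 2*t*exp(6*t) + exp(6*t), t*exp(6*t), t^2*exp(6*t)/2 - 2*t*exp(6*t)]
  [-t*exp(6*t), exp(6*t), t*exp(6*t)]
  [-t^2*exp(6*t)/2 + 2*t*exp(6*t), t*exp(6*t), t^2*exp(6*t)/2 - 2*t*exp(6*t) + exp(6*t)]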